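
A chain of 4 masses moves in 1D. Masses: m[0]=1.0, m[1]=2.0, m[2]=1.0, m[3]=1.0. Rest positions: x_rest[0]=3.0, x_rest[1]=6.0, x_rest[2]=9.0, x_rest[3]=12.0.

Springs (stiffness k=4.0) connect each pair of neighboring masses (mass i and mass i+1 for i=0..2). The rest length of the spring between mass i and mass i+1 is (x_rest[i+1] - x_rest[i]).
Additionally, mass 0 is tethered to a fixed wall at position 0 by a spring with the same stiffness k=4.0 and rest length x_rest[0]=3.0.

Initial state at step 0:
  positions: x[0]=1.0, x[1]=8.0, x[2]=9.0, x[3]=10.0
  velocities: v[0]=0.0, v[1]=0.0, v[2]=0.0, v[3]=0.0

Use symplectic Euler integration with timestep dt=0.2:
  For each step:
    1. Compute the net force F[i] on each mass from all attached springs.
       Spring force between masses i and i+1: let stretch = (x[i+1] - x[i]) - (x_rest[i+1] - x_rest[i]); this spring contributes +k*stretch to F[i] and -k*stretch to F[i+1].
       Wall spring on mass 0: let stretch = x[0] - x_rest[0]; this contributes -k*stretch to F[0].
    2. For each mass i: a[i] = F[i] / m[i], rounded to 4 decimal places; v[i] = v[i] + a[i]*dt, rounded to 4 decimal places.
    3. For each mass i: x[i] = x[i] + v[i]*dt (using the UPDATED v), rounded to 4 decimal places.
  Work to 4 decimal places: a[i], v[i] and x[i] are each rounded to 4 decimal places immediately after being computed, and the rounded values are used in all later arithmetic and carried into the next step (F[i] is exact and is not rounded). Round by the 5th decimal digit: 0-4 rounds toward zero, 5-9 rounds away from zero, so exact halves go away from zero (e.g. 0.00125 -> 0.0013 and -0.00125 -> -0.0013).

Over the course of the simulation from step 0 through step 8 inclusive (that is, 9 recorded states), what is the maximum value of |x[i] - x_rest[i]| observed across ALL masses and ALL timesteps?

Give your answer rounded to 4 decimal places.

Answer: 2.8159

Derivation:
Step 0: x=[1.0000 8.0000 9.0000 10.0000] v=[0.0000 0.0000 0.0000 0.0000]
Step 1: x=[1.9600 7.5200 9.0000 10.3200] v=[4.8000 -2.4000 0.0000 1.6000]
Step 2: x=[3.4960 6.7136 8.9744 10.9088] v=[7.6800 -4.0320 -0.1280 2.9440]
Step 3: x=[4.9875 5.8307 8.8966 11.6681] v=[7.4573 -4.4147 -0.3891 3.7965]
Step 4: x=[5.8159 5.1256 8.7717 12.4640] v=[4.1419 -3.5256 -0.6246 3.9793]
Step 5: x=[5.6033 4.7674 8.6542 13.1491] v=[-1.0631 -1.7910 -0.5876 3.4255]
Step 6: x=[4.3604 4.7870 8.6340 13.5950] v=[-6.2145 0.0981 -0.1011 2.2296]
Step 7: x=[2.4881 5.0803 8.7920 13.7272] v=[-9.3615 1.4663 0.7901 0.6608]
Step 8: x=[0.6325 5.4631 9.1458 13.5497] v=[-9.2782 1.9141 1.7689 -0.8874]
Max displacement = 2.8159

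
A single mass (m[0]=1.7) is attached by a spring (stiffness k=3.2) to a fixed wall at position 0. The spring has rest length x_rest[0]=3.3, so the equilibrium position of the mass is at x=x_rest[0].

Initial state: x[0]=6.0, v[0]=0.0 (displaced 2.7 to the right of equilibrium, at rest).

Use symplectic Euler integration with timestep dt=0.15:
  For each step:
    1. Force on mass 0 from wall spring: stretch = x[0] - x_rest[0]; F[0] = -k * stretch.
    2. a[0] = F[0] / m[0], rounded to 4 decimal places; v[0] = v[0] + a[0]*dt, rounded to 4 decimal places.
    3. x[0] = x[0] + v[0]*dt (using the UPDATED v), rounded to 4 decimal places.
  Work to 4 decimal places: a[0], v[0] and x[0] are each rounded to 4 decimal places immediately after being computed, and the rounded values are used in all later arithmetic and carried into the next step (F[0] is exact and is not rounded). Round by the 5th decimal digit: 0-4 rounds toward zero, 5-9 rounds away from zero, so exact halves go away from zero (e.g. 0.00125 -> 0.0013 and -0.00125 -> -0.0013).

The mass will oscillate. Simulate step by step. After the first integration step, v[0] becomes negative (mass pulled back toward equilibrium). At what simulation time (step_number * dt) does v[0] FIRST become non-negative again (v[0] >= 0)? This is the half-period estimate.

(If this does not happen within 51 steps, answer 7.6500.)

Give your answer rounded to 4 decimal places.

Answer: 2.4000

Derivation:
Step 0: x=[6.0000] v=[0.0000]
Step 1: x=[5.8856] v=[-0.7624]
Step 2: x=[5.6617] v=[-1.4925]
Step 3: x=[5.3378] v=[-2.1593]
Step 4: x=[4.9276] v=[-2.7347]
Step 5: x=[4.4485] v=[-3.1943]
Step 6: x=[3.9207] v=[-3.5186]
Step 7: x=[3.3666] v=[-3.6939]
Step 8: x=[2.8097] v=[-3.7127]
Step 9: x=[2.2736] v=[-3.5743]
Step 10: x=[1.7809] v=[-3.2845]
Step 11: x=[1.3526] v=[-2.8556]
Step 12: x=[1.0067] v=[-2.3057]
Step 13: x=[0.7580] v=[-1.6582]
Step 14: x=[0.6169] v=[-0.9405]
Step 15: x=[0.5895] v=[-0.1829]
Step 16: x=[0.6769] v=[0.5824]
First v>=0 after going negative at step 16, time=2.4000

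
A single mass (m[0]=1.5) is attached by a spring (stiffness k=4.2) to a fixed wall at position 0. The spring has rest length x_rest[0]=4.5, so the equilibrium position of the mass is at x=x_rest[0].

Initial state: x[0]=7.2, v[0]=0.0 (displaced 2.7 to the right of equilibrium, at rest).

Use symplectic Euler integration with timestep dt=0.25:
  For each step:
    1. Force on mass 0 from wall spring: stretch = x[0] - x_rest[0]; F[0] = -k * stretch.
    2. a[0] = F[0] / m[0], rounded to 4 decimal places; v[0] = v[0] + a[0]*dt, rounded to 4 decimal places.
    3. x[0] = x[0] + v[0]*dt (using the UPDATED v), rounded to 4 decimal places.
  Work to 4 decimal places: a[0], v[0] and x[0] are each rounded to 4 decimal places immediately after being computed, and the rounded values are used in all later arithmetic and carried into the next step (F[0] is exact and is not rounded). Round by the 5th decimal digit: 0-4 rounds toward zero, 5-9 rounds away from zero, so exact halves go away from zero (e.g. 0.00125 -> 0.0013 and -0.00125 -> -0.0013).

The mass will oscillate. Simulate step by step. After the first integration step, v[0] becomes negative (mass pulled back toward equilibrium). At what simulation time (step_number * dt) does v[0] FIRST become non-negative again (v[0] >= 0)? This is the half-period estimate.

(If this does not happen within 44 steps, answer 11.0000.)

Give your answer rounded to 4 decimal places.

Step 0: x=[7.2000] v=[0.0000]
Step 1: x=[6.7275] v=[-1.8900]
Step 2: x=[5.8652] v=[-3.4493]
Step 3: x=[4.7640] v=[-4.4050]
Step 4: x=[3.6166] v=[-4.5898]
Step 5: x=[2.6238] v=[-3.9714]
Step 6: x=[1.9593] v=[-2.6581]
Step 7: x=[1.7394] v=[-0.8796]
Step 8: x=[2.0026] v=[1.0528]
First v>=0 after going negative at step 8, time=2.0000

Answer: 2.0000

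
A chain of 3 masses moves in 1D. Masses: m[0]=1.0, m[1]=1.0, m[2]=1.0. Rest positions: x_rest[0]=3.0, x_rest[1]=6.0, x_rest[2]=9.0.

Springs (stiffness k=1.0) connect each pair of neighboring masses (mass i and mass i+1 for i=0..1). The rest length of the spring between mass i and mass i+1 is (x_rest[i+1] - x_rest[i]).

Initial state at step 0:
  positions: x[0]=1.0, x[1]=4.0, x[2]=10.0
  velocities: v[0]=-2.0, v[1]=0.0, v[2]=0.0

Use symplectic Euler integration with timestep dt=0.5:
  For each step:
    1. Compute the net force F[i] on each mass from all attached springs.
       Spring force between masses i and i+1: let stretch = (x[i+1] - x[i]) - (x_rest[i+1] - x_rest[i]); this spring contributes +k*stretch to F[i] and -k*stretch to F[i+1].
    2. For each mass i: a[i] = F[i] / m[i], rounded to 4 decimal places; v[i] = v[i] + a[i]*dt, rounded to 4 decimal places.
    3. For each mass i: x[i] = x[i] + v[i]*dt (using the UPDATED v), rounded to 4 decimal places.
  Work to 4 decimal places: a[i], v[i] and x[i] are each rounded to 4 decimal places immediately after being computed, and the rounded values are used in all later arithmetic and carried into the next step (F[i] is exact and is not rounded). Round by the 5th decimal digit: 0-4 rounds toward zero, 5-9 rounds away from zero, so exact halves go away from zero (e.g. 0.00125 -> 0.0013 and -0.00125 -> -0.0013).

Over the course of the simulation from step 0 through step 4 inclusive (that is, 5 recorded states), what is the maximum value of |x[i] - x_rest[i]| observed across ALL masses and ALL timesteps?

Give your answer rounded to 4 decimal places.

Step 0: x=[1.0000 4.0000 10.0000] v=[-2.0000 0.0000 0.0000]
Step 1: x=[0.0000 4.7500 9.2500] v=[-2.0000 1.5000 -1.5000]
Step 2: x=[-0.5625 5.4375 8.1250] v=[-1.1250 1.3750 -2.2500]
Step 3: x=[-0.3750 5.2969 7.0781] v=[0.3750 -0.2813 -2.0938]
Step 4: x=[0.4805 4.1836 6.3359] v=[1.7110 -2.2267 -1.4844]
Max displacement = 3.5625

Answer: 3.5625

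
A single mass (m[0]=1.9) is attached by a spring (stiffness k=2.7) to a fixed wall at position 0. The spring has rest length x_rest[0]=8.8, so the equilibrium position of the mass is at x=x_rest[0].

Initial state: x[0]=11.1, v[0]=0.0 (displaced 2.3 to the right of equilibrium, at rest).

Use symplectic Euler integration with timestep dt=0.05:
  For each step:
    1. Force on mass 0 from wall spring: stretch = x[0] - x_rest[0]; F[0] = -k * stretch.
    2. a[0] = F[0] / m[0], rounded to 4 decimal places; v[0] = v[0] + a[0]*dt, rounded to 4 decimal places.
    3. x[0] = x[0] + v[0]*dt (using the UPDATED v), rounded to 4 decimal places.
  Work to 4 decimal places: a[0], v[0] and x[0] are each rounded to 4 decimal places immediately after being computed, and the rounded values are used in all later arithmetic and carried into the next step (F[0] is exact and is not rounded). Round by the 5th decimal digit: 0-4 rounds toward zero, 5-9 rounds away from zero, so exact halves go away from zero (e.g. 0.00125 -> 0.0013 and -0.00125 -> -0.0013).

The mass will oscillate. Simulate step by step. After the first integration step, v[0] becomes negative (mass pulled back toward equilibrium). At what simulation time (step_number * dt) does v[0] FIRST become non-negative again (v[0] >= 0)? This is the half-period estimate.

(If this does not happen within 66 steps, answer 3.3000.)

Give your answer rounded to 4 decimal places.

Answer: 2.6500

Derivation:
Step 0: x=[11.1000] v=[0.0000]
Step 1: x=[11.0918] v=[-0.1634]
Step 2: x=[11.0755] v=[-0.3262]
Step 3: x=[11.0511] v=[-0.4879]
Step 4: x=[11.0187] v=[-0.6478]
Step 5: x=[10.9784] v=[-0.8054]
Step 6: x=[10.9304] v=[-0.9602]
Step 7: x=[10.8748] v=[-1.1116]
Step 8: x=[10.8119] v=[-1.2590]
Step 9: x=[10.7418] v=[-1.4020]
Step 10: x=[10.6648] v=[-1.5400]
Step 11: x=[10.5812] v=[-1.6725]
Step 12: x=[10.4912] v=[-1.7991]
Step 13: x=[10.3952] v=[-1.9193]
Step 14: x=[10.2936] v=[-2.0326]
Step 15: x=[10.1867] v=[-2.1387]
Step 16: x=[10.0748] v=[-2.2372]
Step 17: x=[9.9584] v=[-2.3278]
Step 18: x=[9.8379] v=[-2.4101]
Step 19: x=[9.7137] v=[-2.4838]
Step 20: x=[9.5863] v=[-2.5487]
Step 21: x=[9.4561] v=[-2.6046]
Step 22: x=[9.3235] v=[-2.6512]
Step 23: x=[9.1891] v=[-2.6884]
Step 24: x=[9.0533] v=[-2.7160]
Step 25: x=[8.9166] v=[-2.7340]
Step 26: x=[8.7795] v=[-2.7423]
Step 27: x=[8.6425] v=[-2.7408]
Step 28: x=[8.5060] v=[-2.7296]
Step 29: x=[8.3706] v=[-2.7087]
Step 30: x=[8.2367] v=[-2.6782]
Step 31: x=[8.1048] v=[-2.6382]
Step 32: x=[7.9754] v=[-2.5888]
Step 33: x=[7.8489] v=[-2.5302]
Step 34: x=[7.7258] v=[-2.4626]
Step 35: x=[7.6065] v=[-2.3863]
Step 36: x=[7.4914] v=[-2.3015]
Step 37: x=[7.3810] v=[-2.2085]
Step 38: x=[7.2756] v=[-2.1077]
Step 39: x=[7.1756] v=[-1.9994]
Step 40: x=[7.0814] v=[-1.8840]
Step 41: x=[6.9933] v=[-1.7619]
Step 42: x=[6.9116] v=[-1.6335]
Step 43: x=[6.8366] v=[-1.4993]
Step 44: x=[6.7686] v=[-1.3598]
Step 45: x=[6.7078] v=[-1.2155]
Step 46: x=[6.6545] v=[-1.0668]
Step 47: x=[6.6088] v=[-0.9144]
Step 48: x=[6.5709] v=[-0.7587]
Step 49: x=[6.5409] v=[-0.6003]
Step 50: x=[6.5189] v=[-0.4398]
Step 51: x=[6.5050] v=[-0.2777]
Step 52: x=[6.4993] v=[-0.1146]
Step 53: x=[6.5017] v=[0.0489]
First v>=0 after going negative at step 53, time=2.6500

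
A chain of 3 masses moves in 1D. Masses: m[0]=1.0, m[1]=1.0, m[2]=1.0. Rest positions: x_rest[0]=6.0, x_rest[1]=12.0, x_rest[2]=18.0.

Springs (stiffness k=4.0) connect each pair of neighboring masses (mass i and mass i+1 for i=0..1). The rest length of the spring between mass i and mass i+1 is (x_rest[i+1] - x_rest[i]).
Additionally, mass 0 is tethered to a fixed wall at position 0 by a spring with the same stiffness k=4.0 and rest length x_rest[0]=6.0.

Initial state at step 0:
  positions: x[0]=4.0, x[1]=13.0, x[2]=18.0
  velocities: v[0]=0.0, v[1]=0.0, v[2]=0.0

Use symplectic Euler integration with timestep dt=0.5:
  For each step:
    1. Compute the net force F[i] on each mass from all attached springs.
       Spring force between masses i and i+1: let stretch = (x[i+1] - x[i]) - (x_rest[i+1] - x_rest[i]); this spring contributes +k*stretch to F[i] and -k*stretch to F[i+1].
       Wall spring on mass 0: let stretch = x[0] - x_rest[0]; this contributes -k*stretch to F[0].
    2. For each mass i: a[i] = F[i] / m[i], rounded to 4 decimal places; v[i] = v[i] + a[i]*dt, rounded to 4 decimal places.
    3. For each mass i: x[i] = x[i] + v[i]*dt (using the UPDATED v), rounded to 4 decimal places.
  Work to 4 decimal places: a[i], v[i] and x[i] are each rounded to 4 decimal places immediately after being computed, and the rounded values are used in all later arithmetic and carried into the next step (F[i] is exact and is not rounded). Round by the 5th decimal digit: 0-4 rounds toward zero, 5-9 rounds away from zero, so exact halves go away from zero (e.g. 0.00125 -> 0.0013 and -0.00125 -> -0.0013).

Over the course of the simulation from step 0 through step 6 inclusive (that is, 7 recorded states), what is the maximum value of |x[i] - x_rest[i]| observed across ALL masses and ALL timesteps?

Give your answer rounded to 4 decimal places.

Answer: 3.0000

Derivation:
Step 0: x=[4.0000 13.0000 18.0000] v=[0.0000 0.0000 0.0000]
Step 1: x=[9.0000 9.0000 19.0000] v=[10.0000 -8.0000 2.0000]
Step 2: x=[5.0000 15.0000 16.0000] v=[-8.0000 12.0000 -6.0000]
Step 3: x=[6.0000 12.0000 18.0000] v=[2.0000 -6.0000 4.0000]
Step 4: x=[7.0000 9.0000 20.0000] v=[2.0000 -6.0000 4.0000]
Step 5: x=[3.0000 15.0000 17.0000] v=[-8.0000 12.0000 -6.0000]
Step 6: x=[8.0000 11.0000 18.0000] v=[10.0000 -8.0000 2.0000]
Max displacement = 3.0000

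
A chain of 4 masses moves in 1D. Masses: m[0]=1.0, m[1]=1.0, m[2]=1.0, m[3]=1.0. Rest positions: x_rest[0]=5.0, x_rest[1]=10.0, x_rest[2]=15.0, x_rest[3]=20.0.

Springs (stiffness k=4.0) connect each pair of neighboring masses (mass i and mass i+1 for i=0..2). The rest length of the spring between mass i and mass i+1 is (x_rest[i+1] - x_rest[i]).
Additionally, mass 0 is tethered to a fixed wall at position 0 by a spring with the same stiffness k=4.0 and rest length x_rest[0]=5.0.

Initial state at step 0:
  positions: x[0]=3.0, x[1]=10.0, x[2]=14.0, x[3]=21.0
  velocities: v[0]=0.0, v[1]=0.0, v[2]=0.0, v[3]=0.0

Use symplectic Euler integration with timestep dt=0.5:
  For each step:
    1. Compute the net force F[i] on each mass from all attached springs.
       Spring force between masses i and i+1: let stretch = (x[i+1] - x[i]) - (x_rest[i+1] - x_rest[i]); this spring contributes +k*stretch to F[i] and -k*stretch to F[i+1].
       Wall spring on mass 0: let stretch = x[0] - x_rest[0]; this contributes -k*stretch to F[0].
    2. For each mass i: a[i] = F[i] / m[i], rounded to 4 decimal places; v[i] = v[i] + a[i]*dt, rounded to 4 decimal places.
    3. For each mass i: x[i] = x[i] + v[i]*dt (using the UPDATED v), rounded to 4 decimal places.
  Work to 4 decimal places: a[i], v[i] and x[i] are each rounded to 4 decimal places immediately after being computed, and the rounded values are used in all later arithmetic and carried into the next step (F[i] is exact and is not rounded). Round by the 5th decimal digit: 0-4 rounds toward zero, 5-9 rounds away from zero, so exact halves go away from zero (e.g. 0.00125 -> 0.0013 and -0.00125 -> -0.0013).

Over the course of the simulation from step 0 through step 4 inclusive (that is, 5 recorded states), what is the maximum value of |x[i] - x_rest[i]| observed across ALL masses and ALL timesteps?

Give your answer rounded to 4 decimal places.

Answer: 4.0000

Derivation:
Step 0: x=[3.0000 10.0000 14.0000 21.0000] v=[0.0000 0.0000 0.0000 0.0000]
Step 1: x=[7.0000 7.0000 17.0000 19.0000] v=[8.0000 -6.0000 6.0000 -4.0000]
Step 2: x=[4.0000 14.0000 12.0000 20.0000] v=[-6.0000 14.0000 -10.0000 2.0000]
Step 3: x=[7.0000 9.0000 17.0000 18.0000] v=[6.0000 -10.0000 10.0000 -4.0000]
Step 4: x=[5.0000 10.0000 15.0000 20.0000] v=[-4.0000 2.0000 -4.0000 4.0000]
Max displacement = 4.0000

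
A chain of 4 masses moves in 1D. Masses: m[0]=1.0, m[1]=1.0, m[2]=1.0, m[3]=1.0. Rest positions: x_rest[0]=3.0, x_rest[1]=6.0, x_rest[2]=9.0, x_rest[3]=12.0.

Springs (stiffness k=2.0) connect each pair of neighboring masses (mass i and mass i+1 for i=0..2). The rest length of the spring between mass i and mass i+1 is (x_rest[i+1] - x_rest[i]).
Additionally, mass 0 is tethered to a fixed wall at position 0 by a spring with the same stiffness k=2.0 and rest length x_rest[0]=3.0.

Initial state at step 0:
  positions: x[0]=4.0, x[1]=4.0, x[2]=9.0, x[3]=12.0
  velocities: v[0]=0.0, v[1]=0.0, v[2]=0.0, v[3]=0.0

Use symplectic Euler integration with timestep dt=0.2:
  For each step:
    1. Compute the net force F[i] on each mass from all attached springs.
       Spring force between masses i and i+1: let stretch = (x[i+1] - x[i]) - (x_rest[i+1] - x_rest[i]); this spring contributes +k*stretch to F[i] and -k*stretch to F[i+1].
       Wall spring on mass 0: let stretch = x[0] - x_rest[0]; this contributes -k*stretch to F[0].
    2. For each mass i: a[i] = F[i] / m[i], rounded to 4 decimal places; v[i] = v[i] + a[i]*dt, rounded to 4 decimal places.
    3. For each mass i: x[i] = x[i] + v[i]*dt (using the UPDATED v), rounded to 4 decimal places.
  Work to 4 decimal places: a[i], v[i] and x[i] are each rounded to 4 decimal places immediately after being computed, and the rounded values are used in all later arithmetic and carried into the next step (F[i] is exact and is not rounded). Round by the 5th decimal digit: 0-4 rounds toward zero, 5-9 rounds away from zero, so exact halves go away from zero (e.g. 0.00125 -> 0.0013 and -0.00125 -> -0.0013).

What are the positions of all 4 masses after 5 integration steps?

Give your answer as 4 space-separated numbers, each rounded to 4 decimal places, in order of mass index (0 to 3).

Answer: 1.5592 7.1237 8.1487 11.6930

Derivation:
Step 0: x=[4.0000 4.0000 9.0000 12.0000] v=[0.0000 0.0000 0.0000 0.0000]
Step 1: x=[3.6800 4.4000 8.8400 12.0000] v=[-1.6000 2.0000 -0.8000 0.0000]
Step 2: x=[3.1232 5.0976 8.5776 11.9872] v=[-2.7840 3.4880 -1.3120 -0.0640]
Step 3: x=[2.4745 5.9156 8.3096 11.9416] v=[-3.2435 4.0902 -1.3402 -0.2278]
Step 4: x=[1.9031 6.6499 8.1406 11.8455] v=[-2.8569 3.6714 -0.8450 -0.4806]
Step 5: x=[1.5592 7.1237 8.1487 11.6930] v=[-1.7194 2.3690 0.0407 -0.7626]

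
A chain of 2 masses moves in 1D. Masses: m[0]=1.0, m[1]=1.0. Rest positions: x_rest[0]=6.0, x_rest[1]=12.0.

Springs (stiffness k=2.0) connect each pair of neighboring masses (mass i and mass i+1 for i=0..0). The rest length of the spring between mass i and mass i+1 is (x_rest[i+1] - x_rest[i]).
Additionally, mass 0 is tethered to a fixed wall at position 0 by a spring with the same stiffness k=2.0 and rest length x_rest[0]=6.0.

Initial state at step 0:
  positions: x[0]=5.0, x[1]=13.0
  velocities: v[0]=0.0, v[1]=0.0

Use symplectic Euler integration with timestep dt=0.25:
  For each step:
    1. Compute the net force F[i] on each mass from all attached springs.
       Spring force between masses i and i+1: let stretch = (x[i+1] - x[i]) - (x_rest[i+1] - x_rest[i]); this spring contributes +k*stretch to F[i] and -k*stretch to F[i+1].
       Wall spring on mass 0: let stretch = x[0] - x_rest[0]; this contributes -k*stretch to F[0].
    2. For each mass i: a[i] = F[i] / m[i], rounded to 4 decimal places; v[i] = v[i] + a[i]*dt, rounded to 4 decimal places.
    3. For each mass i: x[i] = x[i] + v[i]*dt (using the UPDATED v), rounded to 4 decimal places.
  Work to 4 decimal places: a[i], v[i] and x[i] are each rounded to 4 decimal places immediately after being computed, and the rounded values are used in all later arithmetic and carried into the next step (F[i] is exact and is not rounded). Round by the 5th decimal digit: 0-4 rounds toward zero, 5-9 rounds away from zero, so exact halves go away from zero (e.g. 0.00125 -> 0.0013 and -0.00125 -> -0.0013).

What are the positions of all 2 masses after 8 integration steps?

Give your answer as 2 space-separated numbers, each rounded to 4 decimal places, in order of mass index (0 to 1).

Step 0: x=[5.0000 13.0000] v=[0.0000 0.0000]
Step 1: x=[5.3750 12.7500] v=[1.5000 -1.0000]
Step 2: x=[6.0000 12.3281] v=[2.5000 -1.6875]
Step 3: x=[6.6660 11.8652] v=[2.6641 -1.8516]
Step 4: x=[7.1487 11.5024] v=[1.9307 -1.4512]
Step 5: x=[7.2820 11.3454] v=[0.5332 -0.6281]
Step 6: x=[7.0130 11.4305] v=[-1.0761 0.3402]
Step 7: x=[6.4195 11.7134] v=[-2.3739 1.1315]
Step 8: x=[5.6853 12.0846] v=[-2.9367 1.4846]

Answer: 5.6853 12.0846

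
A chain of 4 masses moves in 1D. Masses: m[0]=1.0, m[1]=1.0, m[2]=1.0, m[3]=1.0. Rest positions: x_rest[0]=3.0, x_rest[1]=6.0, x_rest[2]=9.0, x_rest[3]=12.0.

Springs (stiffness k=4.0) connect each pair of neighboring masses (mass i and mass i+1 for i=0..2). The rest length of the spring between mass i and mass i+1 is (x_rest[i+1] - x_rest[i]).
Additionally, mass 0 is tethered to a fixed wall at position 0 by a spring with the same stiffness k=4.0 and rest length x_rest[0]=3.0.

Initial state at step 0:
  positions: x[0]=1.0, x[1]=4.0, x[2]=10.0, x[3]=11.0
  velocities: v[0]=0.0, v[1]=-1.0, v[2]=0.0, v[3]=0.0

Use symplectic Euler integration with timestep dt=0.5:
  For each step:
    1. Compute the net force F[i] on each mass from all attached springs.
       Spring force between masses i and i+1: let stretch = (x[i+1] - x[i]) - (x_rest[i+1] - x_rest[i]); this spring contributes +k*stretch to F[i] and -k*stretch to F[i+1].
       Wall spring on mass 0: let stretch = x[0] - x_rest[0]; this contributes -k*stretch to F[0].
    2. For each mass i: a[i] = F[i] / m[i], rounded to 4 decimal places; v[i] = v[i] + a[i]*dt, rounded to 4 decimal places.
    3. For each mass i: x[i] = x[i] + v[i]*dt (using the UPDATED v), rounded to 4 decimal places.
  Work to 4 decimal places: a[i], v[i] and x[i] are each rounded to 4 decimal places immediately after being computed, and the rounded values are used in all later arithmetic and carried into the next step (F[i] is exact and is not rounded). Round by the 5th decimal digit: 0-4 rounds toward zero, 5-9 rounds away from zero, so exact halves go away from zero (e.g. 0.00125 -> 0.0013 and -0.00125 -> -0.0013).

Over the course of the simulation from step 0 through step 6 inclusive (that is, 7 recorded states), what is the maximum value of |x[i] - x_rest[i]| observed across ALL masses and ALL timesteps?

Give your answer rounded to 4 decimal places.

Answer: 4.0000

Derivation:
Step 0: x=[1.0000 4.0000 10.0000 11.0000] v=[0.0000 -1.0000 0.0000 0.0000]
Step 1: x=[3.0000 6.5000 5.0000 13.0000] v=[4.0000 5.0000 -10.0000 4.0000]
Step 2: x=[5.5000 4.0000 9.5000 10.0000] v=[5.0000 -5.0000 9.0000 -6.0000]
Step 3: x=[1.0000 8.5000 9.0000 9.5000] v=[-9.0000 9.0000 -1.0000 -1.0000]
Step 4: x=[3.0000 6.0000 8.5000 11.5000] v=[4.0000 -5.0000 -1.0000 4.0000]
Step 5: x=[5.0000 3.0000 8.5000 13.5000] v=[4.0000 -6.0000 0.0000 4.0000]
Step 6: x=[0.0000 7.5000 8.0000 13.5000] v=[-10.0000 9.0000 -1.0000 0.0000]
Max displacement = 4.0000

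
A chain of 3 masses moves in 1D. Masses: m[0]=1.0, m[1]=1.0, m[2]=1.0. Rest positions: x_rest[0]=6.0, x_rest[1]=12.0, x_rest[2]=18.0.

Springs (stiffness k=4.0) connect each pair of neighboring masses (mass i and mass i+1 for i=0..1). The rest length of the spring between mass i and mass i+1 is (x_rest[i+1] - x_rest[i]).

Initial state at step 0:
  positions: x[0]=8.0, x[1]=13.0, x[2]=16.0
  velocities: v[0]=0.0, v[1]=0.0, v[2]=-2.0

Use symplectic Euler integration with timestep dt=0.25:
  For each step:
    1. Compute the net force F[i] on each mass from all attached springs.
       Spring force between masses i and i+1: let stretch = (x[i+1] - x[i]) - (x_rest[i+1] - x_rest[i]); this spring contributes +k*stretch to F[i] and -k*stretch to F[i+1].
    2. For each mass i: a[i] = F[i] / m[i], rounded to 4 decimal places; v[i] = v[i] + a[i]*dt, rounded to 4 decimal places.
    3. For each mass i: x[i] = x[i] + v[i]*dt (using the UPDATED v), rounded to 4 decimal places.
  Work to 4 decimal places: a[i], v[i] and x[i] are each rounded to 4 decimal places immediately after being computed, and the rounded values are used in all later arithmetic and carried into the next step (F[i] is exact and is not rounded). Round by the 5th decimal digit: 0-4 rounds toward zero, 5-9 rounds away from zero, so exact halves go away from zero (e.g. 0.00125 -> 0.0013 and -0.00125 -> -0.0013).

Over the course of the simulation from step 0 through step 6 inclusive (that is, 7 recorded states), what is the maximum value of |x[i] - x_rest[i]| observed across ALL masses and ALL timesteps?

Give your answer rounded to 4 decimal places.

Answer: 2.9016

Derivation:
Step 0: x=[8.0000 13.0000 16.0000] v=[0.0000 0.0000 -2.0000]
Step 1: x=[7.7500 12.5000 16.2500] v=[-1.0000 -2.0000 1.0000]
Step 2: x=[7.1875 11.7500 17.0625] v=[-2.2500 -3.0000 3.2500]
Step 3: x=[6.2656 11.1875 18.0469] v=[-3.6875 -2.2500 3.9375]
Step 4: x=[5.0742 11.1094 18.8164] v=[-4.7656 -0.3125 3.0781]
Step 5: x=[3.8916 11.4492 19.1592] v=[-4.7304 1.3593 1.3711]
Step 6: x=[3.0984 11.8271 19.0745] v=[-3.1728 1.5117 -0.3389]
Max displacement = 2.9016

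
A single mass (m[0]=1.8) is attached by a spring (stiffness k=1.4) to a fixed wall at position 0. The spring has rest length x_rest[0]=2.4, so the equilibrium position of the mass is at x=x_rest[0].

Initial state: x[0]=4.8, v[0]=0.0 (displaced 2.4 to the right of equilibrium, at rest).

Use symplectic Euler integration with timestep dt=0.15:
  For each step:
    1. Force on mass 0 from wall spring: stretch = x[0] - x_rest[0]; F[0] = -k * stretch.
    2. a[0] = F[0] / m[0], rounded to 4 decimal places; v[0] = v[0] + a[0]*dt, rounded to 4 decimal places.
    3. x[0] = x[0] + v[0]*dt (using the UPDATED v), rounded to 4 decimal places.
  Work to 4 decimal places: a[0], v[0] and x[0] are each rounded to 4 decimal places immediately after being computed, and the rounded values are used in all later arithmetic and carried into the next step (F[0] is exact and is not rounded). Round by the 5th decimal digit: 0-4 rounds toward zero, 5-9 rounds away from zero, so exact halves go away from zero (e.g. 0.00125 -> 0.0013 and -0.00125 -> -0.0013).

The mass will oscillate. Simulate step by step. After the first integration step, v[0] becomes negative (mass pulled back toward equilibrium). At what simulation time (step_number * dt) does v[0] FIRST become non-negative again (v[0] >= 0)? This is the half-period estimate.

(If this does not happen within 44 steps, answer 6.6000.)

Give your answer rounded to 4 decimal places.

Step 0: x=[4.8000] v=[0.0000]
Step 1: x=[4.7580] v=[-0.2800]
Step 2: x=[4.6747] v=[-0.5551]
Step 3: x=[4.5516] v=[-0.8205]
Step 4: x=[4.3909] v=[-1.0715]
Step 5: x=[4.1953] v=[-1.3038]
Step 6: x=[3.9683] v=[-1.5132]
Step 7: x=[3.7139] v=[-1.6962]
Step 8: x=[3.4365] v=[-1.8495]
Step 9: x=[3.1409] v=[-1.9704]
Step 10: x=[2.8324] v=[-2.0568]
Step 11: x=[2.5163] v=[-2.1072]
Step 12: x=[2.1982] v=[-2.1208]
Step 13: x=[1.8836] v=[-2.0973]
Step 14: x=[1.5780] v=[-2.0371]
Step 15: x=[1.2868] v=[-1.9412]
Step 16: x=[1.0151] v=[-1.8113]
Step 17: x=[0.7676] v=[-1.6497]
Step 18: x=[0.5487] v=[-1.4593]
Step 19: x=[0.3622] v=[-1.2433]
Step 20: x=[0.2114] v=[-1.0056]
Step 21: x=[0.0989] v=[-0.7503]
Step 22: x=[0.0266] v=[-0.4818]
Step 23: x=[-0.0041] v=[-0.2049]
Step 24: x=[0.0072] v=[0.0756]
First v>=0 after going negative at step 24, time=3.6000

Answer: 3.6000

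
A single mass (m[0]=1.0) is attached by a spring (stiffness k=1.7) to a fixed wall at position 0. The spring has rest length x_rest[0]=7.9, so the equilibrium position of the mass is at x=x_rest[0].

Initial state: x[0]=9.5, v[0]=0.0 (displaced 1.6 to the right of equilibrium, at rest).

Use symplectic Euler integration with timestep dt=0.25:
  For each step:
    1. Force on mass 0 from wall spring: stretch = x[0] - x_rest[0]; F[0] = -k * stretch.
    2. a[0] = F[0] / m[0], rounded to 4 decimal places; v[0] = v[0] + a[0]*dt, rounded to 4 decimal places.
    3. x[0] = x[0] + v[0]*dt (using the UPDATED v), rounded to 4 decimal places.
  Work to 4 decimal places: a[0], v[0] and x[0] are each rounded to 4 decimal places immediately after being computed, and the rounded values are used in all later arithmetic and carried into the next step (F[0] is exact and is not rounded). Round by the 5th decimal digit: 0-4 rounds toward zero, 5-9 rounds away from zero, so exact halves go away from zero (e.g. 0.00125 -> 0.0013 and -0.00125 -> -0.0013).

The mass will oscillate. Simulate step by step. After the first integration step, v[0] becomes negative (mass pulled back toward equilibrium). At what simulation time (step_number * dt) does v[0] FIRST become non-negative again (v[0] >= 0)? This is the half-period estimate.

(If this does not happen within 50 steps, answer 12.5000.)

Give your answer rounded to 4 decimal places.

Step 0: x=[9.5000] v=[0.0000]
Step 1: x=[9.3300] v=[-0.6800]
Step 2: x=[9.0081] v=[-1.2878]
Step 3: x=[8.5684] v=[-1.7588]
Step 4: x=[8.0577] v=[-2.0429]
Step 5: x=[7.5302] v=[-2.1099]
Step 6: x=[7.0420] v=[-1.9527]
Step 7: x=[6.6450] v=[-1.5881]
Step 8: x=[6.3813] v=[-1.0547]
Step 9: x=[6.2790] v=[-0.4093]
Step 10: x=[6.3489] v=[0.2796]
First v>=0 after going negative at step 10, time=2.5000

Answer: 2.5000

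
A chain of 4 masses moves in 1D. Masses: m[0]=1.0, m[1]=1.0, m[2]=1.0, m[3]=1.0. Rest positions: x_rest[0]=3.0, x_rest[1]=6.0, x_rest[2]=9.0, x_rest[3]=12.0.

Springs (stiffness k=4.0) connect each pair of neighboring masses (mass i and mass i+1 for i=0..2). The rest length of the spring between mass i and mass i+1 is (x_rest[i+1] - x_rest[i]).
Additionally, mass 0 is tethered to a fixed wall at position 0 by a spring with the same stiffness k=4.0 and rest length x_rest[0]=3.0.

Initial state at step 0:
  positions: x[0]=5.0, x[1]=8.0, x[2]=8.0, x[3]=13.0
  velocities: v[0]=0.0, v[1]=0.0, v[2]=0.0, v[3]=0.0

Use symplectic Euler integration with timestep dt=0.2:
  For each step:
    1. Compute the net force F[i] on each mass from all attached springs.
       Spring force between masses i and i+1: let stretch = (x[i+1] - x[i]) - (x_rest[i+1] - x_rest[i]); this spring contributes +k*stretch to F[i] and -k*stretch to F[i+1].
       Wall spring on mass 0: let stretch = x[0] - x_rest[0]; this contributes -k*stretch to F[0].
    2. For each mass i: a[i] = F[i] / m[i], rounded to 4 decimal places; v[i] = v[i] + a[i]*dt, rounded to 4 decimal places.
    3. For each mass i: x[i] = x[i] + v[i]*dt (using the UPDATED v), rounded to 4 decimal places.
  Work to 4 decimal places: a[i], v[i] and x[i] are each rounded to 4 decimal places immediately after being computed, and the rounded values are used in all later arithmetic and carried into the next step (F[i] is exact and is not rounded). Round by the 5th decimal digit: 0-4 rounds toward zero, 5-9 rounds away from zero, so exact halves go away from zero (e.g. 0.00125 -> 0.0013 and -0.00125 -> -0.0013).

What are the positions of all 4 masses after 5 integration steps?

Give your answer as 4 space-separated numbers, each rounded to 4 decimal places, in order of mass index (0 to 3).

Answer: 1.6494 5.8394 11.0245 12.3275

Derivation:
Step 0: x=[5.0000 8.0000 8.0000 13.0000] v=[0.0000 0.0000 0.0000 0.0000]
Step 1: x=[4.6800 7.5200 8.8000 12.6800] v=[-1.6000 -2.4000 4.0000 -1.6000]
Step 2: x=[4.0656 6.7904 10.0160 12.2192] v=[-3.0720 -3.6480 6.0800 -2.3040]
Step 3: x=[3.2367 6.1409 11.0684 11.8859] v=[-4.1446 -3.2474 5.2621 -1.6666]
Step 4: x=[2.3546 5.8151 11.4632 11.9018] v=[-4.4106 -1.6288 1.9741 0.0794]
Step 5: x=[1.6494 5.8394 11.0245 12.3275] v=[-3.5259 0.1213 -2.1935 2.1285]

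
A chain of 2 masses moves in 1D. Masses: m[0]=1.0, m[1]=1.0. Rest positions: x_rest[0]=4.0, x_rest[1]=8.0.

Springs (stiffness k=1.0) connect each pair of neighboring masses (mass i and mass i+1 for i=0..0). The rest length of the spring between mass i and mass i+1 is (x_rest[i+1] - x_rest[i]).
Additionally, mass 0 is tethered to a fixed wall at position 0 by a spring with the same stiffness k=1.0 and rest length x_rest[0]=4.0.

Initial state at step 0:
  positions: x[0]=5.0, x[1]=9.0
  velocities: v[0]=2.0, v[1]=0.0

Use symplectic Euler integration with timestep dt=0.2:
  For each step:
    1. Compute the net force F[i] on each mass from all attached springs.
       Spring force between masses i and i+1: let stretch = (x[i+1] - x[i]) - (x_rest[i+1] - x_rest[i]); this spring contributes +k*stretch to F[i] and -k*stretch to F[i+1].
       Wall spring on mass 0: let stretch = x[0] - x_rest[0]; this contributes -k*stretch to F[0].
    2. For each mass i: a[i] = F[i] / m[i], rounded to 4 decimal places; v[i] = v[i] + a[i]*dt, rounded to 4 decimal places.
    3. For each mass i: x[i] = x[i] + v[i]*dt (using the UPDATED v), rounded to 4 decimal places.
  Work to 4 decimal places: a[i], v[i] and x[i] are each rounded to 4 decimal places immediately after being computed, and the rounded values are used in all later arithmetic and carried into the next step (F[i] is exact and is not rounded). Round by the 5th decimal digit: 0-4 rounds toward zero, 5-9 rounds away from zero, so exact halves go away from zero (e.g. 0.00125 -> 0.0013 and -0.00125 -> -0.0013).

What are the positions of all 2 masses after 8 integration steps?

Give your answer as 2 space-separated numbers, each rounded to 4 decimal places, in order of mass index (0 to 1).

Step 0: x=[5.0000 9.0000] v=[2.0000 0.0000]
Step 1: x=[5.3600 9.0000] v=[1.8000 0.0000]
Step 2: x=[5.6512 9.0144] v=[1.4560 0.0720]
Step 3: x=[5.8509 9.0543] v=[0.9984 0.1994]
Step 4: x=[5.9447 9.1260] v=[0.4689 0.3587]
Step 5: x=[5.9279 9.2305] v=[-0.0838 0.5224]
Step 6: x=[5.8061 9.3629] v=[-0.6089 0.6619]
Step 7: x=[5.5943 9.5130] v=[-1.0588 0.7505]
Step 8: x=[5.3155 9.6664] v=[-1.3939 0.7668]

Answer: 5.3155 9.6664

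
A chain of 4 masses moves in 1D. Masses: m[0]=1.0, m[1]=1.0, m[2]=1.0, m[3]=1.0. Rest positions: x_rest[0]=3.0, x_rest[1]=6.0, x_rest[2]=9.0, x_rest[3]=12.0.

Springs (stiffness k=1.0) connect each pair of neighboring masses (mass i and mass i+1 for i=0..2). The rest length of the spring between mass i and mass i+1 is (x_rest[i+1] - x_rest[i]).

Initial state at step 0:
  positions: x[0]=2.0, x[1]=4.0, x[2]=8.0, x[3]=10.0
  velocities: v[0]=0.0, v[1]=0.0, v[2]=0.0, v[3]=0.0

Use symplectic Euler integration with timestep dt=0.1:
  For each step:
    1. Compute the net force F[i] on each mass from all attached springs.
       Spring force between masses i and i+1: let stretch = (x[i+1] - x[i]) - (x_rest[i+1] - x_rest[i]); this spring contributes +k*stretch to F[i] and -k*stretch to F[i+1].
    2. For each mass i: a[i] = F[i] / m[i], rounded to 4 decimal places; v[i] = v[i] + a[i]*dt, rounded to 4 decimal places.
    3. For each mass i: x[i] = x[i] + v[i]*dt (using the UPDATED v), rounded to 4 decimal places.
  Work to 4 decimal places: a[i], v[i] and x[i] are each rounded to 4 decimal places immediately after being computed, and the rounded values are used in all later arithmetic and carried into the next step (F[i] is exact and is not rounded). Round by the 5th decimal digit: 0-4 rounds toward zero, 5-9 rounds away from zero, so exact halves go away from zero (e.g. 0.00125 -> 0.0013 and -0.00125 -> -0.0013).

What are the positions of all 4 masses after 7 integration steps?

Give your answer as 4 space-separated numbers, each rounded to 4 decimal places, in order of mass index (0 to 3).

Answer: 1.7558 4.4766 7.5234 10.2443

Derivation:
Step 0: x=[2.0000 4.0000 8.0000 10.0000] v=[0.0000 0.0000 0.0000 0.0000]
Step 1: x=[1.9900 4.0200 7.9800 10.0100] v=[-0.1000 0.2000 -0.2000 0.1000]
Step 2: x=[1.9703 4.0593 7.9407 10.0297] v=[-0.1970 0.3930 -0.3930 0.1970]
Step 3: x=[1.9415 4.1165 7.8835 10.0585] v=[-0.2881 0.5722 -0.5722 0.2881]
Step 4: x=[1.9044 4.1896 7.8104 10.0956] v=[-0.3706 0.7314 -0.7314 0.3706]
Step 5: x=[1.8602 4.2761 7.7239 10.1398] v=[-0.4421 0.8650 -0.8650 0.4421]
Step 6: x=[1.8102 4.3729 7.6271 10.1899] v=[-0.5005 0.9682 -0.9682 0.5005]
Step 7: x=[1.7558 4.4766 7.5234 10.2443] v=[-0.5442 1.0374 -1.0373 0.5442]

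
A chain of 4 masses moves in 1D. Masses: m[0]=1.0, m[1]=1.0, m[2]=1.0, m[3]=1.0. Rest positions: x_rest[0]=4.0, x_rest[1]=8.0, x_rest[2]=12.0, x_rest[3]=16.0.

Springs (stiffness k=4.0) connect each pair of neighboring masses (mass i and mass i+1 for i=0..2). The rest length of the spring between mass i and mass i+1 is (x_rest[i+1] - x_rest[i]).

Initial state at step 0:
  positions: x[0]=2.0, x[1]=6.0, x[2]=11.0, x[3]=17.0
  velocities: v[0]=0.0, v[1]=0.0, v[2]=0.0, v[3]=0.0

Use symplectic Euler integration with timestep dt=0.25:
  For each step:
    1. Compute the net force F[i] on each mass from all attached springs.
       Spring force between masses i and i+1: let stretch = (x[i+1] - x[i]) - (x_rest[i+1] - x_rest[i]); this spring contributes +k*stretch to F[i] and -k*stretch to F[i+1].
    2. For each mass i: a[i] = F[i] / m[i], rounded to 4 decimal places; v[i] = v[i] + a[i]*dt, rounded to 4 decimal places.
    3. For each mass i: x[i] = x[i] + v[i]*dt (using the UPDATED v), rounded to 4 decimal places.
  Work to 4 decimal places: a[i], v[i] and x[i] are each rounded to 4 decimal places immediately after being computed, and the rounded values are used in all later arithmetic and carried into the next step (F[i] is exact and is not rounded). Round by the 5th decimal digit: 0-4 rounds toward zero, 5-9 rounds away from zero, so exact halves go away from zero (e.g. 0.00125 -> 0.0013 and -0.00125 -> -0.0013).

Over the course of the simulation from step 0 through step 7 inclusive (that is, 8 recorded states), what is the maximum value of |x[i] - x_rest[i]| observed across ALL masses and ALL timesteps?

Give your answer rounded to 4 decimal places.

Step 0: x=[2.0000 6.0000 11.0000 17.0000] v=[0.0000 0.0000 0.0000 0.0000]
Step 1: x=[2.0000 6.2500 11.2500 16.5000] v=[0.0000 1.0000 1.0000 -2.0000]
Step 2: x=[2.0625 6.6875 11.5625 15.6875] v=[0.2500 1.7500 1.2500 -3.2500]
Step 3: x=[2.2813 7.1875 11.6875 14.8438] v=[0.8750 2.0000 0.5000 -3.3750]
Step 4: x=[2.7266 7.5860 11.4766 14.2110] v=[1.7812 1.5938 -0.8437 -2.5313]
Step 5: x=[3.3868 7.7423 10.9766 13.8946] v=[2.6406 0.6250 -1.9999 -1.2657]
Step 6: x=[4.1358 7.6183 10.3976 13.8487] v=[2.9961 -0.4962 -2.3162 -0.1837]
Step 7: x=[4.7555 7.3185 9.9865 13.9400] v=[2.4786 -1.1994 -1.6444 0.3652]
Max displacement = 2.1513

Answer: 2.1513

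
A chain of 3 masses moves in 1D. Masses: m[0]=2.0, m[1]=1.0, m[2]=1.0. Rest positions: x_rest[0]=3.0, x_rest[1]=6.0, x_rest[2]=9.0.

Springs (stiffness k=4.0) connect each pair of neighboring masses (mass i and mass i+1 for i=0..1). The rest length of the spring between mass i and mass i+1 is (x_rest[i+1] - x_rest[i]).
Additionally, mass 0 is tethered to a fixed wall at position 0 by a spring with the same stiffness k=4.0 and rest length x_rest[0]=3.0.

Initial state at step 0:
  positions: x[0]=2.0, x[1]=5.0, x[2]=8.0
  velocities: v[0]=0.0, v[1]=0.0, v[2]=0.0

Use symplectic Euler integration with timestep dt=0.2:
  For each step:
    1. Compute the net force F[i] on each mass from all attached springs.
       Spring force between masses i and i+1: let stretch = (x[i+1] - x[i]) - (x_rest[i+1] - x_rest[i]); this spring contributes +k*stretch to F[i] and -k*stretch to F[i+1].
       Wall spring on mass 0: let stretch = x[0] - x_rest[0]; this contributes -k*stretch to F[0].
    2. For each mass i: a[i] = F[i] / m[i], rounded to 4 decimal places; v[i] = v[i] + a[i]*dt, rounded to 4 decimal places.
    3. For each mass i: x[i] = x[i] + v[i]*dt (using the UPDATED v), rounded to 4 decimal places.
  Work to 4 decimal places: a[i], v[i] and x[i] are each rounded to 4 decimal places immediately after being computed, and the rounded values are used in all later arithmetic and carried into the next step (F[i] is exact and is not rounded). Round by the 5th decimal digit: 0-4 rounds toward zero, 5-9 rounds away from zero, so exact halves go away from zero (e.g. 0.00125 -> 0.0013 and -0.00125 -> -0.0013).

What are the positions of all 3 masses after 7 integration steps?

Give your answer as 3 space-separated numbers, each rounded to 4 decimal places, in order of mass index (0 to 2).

Answer: 3.1332 5.7062 8.2533

Derivation:
Step 0: x=[2.0000 5.0000 8.0000] v=[0.0000 0.0000 0.0000]
Step 1: x=[2.0800 5.0000 8.0000] v=[0.4000 0.0000 0.0000]
Step 2: x=[2.2272 5.0128 8.0000] v=[0.7360 0.0640 0.0000]
Step 3: x=[2.4191 5.0579 8.0020] v=[0.9594 0.2253 0.0102]
Step 4: x=[2.6286 5.1518 8.0130] v=[1.0473 0.4695 0.0549]
Step 5: x=[2.8296 5.2998 8.0462] v=[1.0051 0.7399 0.1659]
Step 6: x=[3.0019 5.4920 8.1200] v=[0.8613 0.9609 0.3688]
Step 7: x=[3.1332 5.7062 8.2533] v=[0.6566 1.0712 0.6664]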